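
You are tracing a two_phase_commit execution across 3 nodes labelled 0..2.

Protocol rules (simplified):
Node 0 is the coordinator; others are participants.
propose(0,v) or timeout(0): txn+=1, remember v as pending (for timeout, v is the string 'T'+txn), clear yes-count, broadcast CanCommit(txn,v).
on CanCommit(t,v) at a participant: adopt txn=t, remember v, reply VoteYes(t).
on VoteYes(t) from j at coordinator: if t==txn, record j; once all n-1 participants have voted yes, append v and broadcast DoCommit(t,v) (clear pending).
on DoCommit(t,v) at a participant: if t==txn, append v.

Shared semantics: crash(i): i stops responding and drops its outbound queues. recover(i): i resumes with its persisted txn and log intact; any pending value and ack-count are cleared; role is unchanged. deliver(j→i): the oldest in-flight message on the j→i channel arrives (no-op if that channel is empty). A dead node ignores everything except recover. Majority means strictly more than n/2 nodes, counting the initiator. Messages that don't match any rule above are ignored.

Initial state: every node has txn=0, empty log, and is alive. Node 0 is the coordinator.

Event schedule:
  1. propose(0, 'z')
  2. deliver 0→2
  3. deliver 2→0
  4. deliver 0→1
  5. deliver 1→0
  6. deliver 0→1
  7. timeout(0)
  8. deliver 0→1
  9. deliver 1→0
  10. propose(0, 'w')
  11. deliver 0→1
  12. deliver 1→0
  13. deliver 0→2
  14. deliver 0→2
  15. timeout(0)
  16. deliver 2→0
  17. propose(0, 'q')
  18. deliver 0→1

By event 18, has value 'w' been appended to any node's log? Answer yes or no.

no

e1 propose(0,'z'): 0[coor,t=1,-]
e2 deliver 0→2: 2[part,t=1,-]
e3 deliver 2→0: ·
e4 deliver 0→1: 1[part,t=1,-]
e5 deliver 1→0: 0[coor,t=1,z]
e6 deliver 0→1: 1[part,t=1,z]
e7 timeout(0): 0[coor,t=2,z]
e8 deliver 0→1: 1[part,t=2,z]
e9 deliver 1→0: ·
e10 propose(0,'w'): 0[coor,t=3,z]
e11 deliver 0→1: 1[part,t=3,z]
e12 deliver 1→0: ·
e13 deliver 0→2: 2[part,t=1,z]
e14 deliver 0→2: 2[part,t=2,z]
e15 timeout(0): 0[coor,t=4,z]
e16 deliver 2→0: ·
e17 propose(0,'q'): 0[coor,t=5,z]
e18 deliver 0→1: 1[part,t=4,z]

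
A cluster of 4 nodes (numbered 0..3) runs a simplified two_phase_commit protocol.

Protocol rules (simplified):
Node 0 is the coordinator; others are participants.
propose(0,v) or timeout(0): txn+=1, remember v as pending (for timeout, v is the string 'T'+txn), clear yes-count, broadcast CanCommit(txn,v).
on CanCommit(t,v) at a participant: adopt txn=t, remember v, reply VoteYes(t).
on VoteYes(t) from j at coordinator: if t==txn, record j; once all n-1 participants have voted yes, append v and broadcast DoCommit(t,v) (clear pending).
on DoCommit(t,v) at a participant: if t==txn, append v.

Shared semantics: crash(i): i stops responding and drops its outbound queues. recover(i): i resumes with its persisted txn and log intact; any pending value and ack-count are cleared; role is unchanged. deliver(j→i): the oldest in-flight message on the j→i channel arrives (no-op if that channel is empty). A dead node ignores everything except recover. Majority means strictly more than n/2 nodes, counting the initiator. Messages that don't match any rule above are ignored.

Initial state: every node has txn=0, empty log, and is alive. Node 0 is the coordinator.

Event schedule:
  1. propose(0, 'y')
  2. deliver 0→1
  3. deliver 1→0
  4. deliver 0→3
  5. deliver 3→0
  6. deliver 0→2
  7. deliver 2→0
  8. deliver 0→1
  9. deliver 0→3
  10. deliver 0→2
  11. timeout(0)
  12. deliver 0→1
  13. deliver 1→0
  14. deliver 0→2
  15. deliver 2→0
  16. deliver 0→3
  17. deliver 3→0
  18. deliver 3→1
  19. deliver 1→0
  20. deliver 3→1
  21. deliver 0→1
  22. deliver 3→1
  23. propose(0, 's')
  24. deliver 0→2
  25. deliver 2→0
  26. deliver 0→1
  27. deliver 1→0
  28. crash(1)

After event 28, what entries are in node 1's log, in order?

[1] propose(0,'y') → N0(coor t1 [-])
[2] deliver 0→1 → N1(part t1 [-])
[3] deliver 1→0 → ∅
[4] deliver 0→3 → N3(part t1 [-])
[5] deliver 3→0 → ∅
[6] deliver 0→2 → N2(part t1 [-])
[7] deliver 2→0 → N0(coor t1 [y])
[8] deliver 0→1 → N1(part t1 [y])
[9] deliver 0→3 → N3(part t1 [y])
[10] deliver 0→2 → N2(part t1 [y])
[11] timeout(0) → N0(coor t2 [y])
[12] deliver 0→1 → N1(part t2 [y])
[13] deliver 1→0 → ∅
[14] deliver 0→2 → N2(part t2 [y])
[15] deliver 2→0 → ∅
[16] deliver 0→3 → N3(part t2 [y])
[17] deliver 3→0 → N0(coor t2 [y,T2])
[18] deliver 3→1 → ∅
[19] deliver 1→0 → ∅
[20] deliver 3→1 → ∅
[21] deliver 0→1 → N1(part t2 [y,T2])
[22] deliver 3→1 → ∅
[23] propose(0,'s') → N0(coor t3 [y,T2])
[24] deliver 0→2 → N2(part t2 [y,T2])
[25] deliver 2→0 → ∅
[26] deliver 0→1 → N1(part t3 [y,T2])
[27] deliver 1→0 → ∅
[28] crash(1) → N1(✗part t3 [y,T2])

y,T2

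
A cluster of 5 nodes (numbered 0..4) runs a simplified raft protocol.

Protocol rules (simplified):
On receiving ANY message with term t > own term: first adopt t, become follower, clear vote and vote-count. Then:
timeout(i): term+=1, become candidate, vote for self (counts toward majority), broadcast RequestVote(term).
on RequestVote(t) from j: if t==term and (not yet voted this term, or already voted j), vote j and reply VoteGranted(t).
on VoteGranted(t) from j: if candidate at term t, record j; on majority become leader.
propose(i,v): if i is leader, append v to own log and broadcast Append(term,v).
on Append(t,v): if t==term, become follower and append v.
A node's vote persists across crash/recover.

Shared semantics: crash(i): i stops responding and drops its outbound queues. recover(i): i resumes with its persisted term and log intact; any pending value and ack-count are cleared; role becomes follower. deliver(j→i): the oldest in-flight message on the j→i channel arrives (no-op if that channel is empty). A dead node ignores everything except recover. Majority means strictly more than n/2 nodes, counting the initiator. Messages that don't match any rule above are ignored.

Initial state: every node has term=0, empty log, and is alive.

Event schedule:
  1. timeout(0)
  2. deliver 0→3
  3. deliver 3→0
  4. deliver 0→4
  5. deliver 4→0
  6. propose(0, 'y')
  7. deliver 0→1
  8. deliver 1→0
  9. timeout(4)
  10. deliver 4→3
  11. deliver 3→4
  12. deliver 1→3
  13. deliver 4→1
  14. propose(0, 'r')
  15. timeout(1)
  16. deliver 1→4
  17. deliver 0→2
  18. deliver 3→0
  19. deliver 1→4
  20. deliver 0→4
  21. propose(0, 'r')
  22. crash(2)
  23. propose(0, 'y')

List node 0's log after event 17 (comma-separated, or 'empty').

e1 timeout(0): 0[cand,t=1,-]
e2 deliver 0→3: 3[foll,t=1,-]
e3 deliver 3→0: ·
e4 deliver 0→4: 4[foll,t=1,-]
e5 deliver 4→0: 0[lead,t=1,-]
e6 propose(0,'y'): 0[lead,t=1,y]
e7 deliver 0→1: 1[foll,t=1,-]
e8 deliver 1→0: ·
e9 timeout(4): 4[cand,t=2,-]
e10 deliver 4→3: 3[foll,t=2,-]
e11 deliver 3→4: ·
e12 deliver 1→3: ·
e13 deliver 4→1: 1[foll,t=2,-]
e14 propose(0,'r'): 0[lead,t=1,y,r]
e15 timeout(1): 1[cand,t=3,-]
e16 deliver 1→4: 4[lead,t=2,-]
e17 deliver 0→2: 2[foll,t=1,-]

y,r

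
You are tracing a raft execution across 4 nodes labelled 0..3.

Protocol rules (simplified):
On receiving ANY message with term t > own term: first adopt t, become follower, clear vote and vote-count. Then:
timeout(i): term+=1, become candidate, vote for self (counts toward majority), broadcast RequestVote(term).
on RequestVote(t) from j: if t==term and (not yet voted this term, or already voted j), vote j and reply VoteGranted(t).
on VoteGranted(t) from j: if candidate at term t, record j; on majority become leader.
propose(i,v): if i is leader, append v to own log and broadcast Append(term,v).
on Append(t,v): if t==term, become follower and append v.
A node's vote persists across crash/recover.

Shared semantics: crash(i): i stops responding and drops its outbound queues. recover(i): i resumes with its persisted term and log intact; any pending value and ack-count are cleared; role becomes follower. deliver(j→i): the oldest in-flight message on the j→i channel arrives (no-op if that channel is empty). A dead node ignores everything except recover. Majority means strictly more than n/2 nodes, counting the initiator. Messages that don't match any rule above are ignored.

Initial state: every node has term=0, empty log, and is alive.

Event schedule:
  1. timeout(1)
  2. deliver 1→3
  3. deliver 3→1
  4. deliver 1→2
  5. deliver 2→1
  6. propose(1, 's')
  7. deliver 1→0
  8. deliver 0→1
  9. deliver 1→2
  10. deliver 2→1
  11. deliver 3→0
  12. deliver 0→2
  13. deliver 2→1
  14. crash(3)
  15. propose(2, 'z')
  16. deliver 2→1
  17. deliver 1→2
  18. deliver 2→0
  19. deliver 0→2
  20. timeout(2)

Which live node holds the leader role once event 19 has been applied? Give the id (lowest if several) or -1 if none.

1

step 1 timeout(1): 1={cand,t=1,log=-}
step 2 deliver 1→3: 3={foll,t=1,log=-}
step 3 deliver 3→1: —
step 4 deliver 1→2: 2={foll,t=1,log=-}
step 5 deliver 2→1: 1={lead,t=1,log=-}
step 6 propose(1,'s'): 1={lead,t=1,log=s}
step 7 deliver 1→0: 0={foll,t=1,log=-}
step 8 deliver 0→1: —
step 9 deliver 1→2: 2={foll,t=1,log=s}
step 10 deliver 2→1: —
step 11 deliver 3→0: —
step 12 deliver 0→2: —
step 13 deliver 2→1: —
step 14 crash(3): 3={✗foll,t=1,log=-}
step 15 propose(2,'z'): —
step 16 deliver 2→1: —
step 17 deliver 1→2: —
step 18 deliver 2→0: —
step 19 deliver 0→2: —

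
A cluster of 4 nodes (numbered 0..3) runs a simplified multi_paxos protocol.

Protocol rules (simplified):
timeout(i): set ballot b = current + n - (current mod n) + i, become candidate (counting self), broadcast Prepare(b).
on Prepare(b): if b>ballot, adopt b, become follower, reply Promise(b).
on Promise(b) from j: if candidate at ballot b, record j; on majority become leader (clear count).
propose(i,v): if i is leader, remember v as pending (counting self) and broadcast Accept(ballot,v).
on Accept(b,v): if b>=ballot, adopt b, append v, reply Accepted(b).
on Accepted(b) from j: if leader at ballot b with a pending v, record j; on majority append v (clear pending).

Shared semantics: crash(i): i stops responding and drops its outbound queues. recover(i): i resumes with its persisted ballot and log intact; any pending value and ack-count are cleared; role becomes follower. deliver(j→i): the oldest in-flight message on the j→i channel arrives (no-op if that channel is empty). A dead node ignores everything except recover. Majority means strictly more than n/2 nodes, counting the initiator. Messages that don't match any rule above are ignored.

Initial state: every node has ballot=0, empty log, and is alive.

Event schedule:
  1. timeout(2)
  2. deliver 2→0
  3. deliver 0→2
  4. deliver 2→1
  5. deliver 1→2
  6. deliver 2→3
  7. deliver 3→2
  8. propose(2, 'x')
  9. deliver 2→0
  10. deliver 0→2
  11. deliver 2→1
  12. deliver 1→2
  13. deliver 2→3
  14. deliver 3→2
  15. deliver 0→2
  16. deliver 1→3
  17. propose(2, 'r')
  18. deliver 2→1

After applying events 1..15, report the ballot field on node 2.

6

after 1 — timeout(2): n2:cand/b6/[-]
after 2 — deliver 2→0: n0:foll/b6/[-]
after 3 — deliver 0→2: ·
after 4 — deliver 2→1: n1:foll/b6/[-]
after 5 — deliver 1→2: n2:lead/b6/[-]
after 6 — deliver 2→3: n3:foll/b6/[-]
after 7 — deliver 3→2: ·
after 8 — propose(2,'x'): ·
after 9 — deliver 2→0: n0:foll/b6/[x]
after 10 — deliver 0→2: ·
after 11 — deliver 2→1: n1:foll/b6/[x]
after 12 — deliver 1→2: n2:lead/b6/[x]
after 13 — deliver 2→3: n3:foll/b6/[x]
after 14 — deliver 3→2: ·
after 15 — deliver 0→2: ·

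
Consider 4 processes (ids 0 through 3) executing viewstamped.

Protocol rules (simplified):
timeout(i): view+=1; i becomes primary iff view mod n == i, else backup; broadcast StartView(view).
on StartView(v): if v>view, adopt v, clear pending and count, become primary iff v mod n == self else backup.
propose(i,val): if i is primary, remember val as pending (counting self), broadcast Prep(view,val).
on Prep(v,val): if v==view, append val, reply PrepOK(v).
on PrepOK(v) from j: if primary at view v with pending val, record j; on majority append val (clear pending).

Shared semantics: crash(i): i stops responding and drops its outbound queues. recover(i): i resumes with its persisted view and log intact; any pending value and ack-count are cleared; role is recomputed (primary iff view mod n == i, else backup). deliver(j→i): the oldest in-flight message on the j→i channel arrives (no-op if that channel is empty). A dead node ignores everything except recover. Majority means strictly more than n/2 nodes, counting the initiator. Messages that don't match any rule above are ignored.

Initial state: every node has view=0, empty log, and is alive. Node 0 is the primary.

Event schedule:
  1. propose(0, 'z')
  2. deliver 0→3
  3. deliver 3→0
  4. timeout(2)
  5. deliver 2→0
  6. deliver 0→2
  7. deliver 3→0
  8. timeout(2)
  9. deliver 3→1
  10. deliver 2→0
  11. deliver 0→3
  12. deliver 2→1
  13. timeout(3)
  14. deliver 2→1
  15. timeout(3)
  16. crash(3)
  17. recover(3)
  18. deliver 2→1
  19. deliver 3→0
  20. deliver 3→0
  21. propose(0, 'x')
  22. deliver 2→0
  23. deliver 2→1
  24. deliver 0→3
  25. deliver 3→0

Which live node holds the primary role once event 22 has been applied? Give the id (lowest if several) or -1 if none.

2

[1] propose(0,'z') → ∅
[2] deliver 0→3 → N3(back v0 [z])
[3] deliver 3→0 → ∅
[4] timeout(2) → N2(back v1 [-])
[5] deliver 2→0 → N0(back v1 [-])
[6] deliver 0→2 → ∅
[7] deliver 3→0 → ∅
[8] timeout(2) → N2(prim v2 [-])
[9] deliver 3→1 → ∅
[10] deliver 2→0 → N0(back v2 [-])
[11] deliver 0→3 → ∅
[12] deliver 2→1 → N1(prim v1 [-])
[13] timeout(3) → N3(back v1 [z])
[14] deliver 2→1 → N1(back v2 [-])
[15] timeout(3) → N3(back v2 [z])
[16] crash(3) → N3(✗back v2 [z])
[17] recover(3) → N3(back v2 [z])
[18] deliver 2→1 → ∅
[19] deliver 3→0 → ∅
[20] deliver 3→0 → ∅
[21] propose(0,'x') → ∅
[22] deliver 2→0 → ∅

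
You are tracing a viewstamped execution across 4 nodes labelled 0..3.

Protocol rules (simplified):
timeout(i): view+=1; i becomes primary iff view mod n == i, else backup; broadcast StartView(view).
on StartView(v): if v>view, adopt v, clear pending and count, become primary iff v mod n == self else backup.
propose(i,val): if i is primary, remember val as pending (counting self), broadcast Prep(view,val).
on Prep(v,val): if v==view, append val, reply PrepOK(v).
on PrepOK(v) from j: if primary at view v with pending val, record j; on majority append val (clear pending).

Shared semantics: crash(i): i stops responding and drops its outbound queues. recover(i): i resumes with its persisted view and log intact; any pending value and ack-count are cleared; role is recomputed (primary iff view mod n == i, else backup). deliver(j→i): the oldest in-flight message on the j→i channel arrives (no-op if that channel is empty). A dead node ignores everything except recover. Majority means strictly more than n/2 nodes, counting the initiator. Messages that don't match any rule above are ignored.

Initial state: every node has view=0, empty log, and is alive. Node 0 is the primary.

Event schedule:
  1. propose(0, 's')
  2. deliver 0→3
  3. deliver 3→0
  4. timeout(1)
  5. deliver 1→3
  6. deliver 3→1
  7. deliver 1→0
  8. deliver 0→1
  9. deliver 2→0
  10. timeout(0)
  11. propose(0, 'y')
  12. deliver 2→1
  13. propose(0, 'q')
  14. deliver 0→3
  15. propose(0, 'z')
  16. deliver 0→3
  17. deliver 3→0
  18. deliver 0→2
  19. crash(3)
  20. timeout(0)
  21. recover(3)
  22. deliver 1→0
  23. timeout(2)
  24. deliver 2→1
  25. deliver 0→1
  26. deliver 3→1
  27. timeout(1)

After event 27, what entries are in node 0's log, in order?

1. propose(0,'s'):  nop
2. deliver 0→3:  <3:back v0 s>
3. deliver 3→0:  nop
4. timeout(1):  <1:prim v1 ->
5. deliver 1→3:  <3:back v1 s>
6. deliver 3→1:  nop
7. deliver 1→0:  <0:back v1 ->
8. deliver 0→1:  nop
9. deliver 2→0:  nop
10. timeout(0):  <0:back v2 ->
11. propose(0,'y'):  nop
12. deliver 2→1:  nop
13. propose(0,'q'):  nop
14. deliver 0→3:  <3:back v2 s>
15. propose(0,'z'):  nop
16. deliver 0→3:  nop
17. deliver 3→0:  nop
18. deliver 0→2:  <2:back v0 s>
19. crash(3):  <3:✗back v2 s>
20. timeout(0):  <0:back v3 ->
21. recover(3):  <3:back v2 s>
22. deliver 1→0:  nop
23. timeout(2):  <2:back v1 s>
24. deliver 2→1:  nop
25. deliver 0→1:  <1:back v2 ->
26. deliver 3→1:  nop
27. timeout(1):  <1:back v3 ->

empty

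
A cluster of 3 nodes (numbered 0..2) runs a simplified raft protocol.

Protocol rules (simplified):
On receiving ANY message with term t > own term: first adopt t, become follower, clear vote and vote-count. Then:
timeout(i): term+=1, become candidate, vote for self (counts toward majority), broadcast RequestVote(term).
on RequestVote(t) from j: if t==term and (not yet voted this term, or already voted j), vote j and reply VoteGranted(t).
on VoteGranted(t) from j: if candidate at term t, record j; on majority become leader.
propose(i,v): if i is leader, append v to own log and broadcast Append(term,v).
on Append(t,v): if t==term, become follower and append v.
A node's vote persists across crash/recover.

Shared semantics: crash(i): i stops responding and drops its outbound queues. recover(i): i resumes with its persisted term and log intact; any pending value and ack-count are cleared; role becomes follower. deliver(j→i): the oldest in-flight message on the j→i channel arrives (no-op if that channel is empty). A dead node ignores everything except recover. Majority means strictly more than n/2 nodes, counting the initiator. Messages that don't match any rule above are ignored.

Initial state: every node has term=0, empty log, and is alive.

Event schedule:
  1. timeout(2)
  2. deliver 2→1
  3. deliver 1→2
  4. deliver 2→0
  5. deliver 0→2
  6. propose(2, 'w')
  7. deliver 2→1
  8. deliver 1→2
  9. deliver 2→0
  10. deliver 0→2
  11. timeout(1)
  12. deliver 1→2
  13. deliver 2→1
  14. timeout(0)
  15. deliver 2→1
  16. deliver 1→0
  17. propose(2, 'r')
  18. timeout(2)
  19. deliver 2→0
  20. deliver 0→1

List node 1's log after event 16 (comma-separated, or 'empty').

after 1 — timeout(2): n2:cand/t1/[-]
after 2 — deliver 2→1: n1:foll/t1/[-]
after 3 — deliver 1→2: n2:lead/t1/[-]
after 4 — deliver 2→0: n0:foll/t1/[-]
after 5 — deliver 0→2: ·
after 6 — propose(2,'w'): n2:lead/t1/[w]
after 7 — deliver 2→1: n1:foll/t1/[w]
after 8 — deliver 1→2: ·
after 9 — deliver 2→0: n0:foll/t1/[w]
after 10 — deliver 0→2: ·
after 11 — timeout(1): n1:cand/t2/[w]
after 12 — deliver 1→2: n2:foll/t2/[w]
after 13 — deliver 2→1: n1:lead/t2/[w]
after 14 — timeout(0): n0:cand/t2/[w]
after 15 — deliver 2→1: ·
after 16 — deliver 1→0: ·

w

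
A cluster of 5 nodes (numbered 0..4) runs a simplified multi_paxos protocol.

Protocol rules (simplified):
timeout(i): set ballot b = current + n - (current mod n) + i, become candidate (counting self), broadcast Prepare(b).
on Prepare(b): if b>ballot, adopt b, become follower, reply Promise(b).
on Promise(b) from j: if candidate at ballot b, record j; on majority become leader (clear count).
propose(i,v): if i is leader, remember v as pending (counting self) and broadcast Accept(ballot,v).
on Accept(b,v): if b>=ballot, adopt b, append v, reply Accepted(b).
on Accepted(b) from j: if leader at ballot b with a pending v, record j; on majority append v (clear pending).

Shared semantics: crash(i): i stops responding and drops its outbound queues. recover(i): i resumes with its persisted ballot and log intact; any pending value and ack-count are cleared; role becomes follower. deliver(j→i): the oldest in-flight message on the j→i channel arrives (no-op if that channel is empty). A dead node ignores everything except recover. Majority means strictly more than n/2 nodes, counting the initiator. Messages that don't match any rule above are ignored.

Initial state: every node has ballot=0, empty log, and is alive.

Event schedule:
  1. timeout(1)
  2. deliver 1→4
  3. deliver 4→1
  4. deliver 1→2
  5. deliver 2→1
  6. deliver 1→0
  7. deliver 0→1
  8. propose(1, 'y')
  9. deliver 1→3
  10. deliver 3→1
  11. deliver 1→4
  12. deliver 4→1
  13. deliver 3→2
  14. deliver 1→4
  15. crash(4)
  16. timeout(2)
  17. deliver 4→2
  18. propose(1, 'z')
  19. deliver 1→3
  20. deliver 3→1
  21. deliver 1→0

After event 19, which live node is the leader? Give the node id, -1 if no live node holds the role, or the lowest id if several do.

e1 timeout(1): 1[cand,b=6,-]
e2 deliver 1→4: 4[foll,b=6,-]
e3 deliver 4→1: ·
e4 deliver 1→2: 2[foll,b=6,-]
e5 deliver 2→1: 1[lead,b=6,-]
e6 deliver 1→0: 0[foll,b=6,-]
e7 deliver 0→1: ·
e8 propose(1,'y'): ·
e9 deliver 1→3: 3[foll,b=6,-]
e10 deliver 3→1: ·
e11 deliver 1→4: 4[foll,b=6,y]
e12 deliver 4→1: ·
e13 deliver 3→2: ·
e14 deliver 1→4: ·
e15 crash(4): 4[✗foll,b=6,y]
e16 timeout(2): 2[cand,b=12,-]
e17 deliver 4→2: ·
e18 propose(1,'z'): ·
e19 deliver 1→3: 3[foll,b=6,y]

1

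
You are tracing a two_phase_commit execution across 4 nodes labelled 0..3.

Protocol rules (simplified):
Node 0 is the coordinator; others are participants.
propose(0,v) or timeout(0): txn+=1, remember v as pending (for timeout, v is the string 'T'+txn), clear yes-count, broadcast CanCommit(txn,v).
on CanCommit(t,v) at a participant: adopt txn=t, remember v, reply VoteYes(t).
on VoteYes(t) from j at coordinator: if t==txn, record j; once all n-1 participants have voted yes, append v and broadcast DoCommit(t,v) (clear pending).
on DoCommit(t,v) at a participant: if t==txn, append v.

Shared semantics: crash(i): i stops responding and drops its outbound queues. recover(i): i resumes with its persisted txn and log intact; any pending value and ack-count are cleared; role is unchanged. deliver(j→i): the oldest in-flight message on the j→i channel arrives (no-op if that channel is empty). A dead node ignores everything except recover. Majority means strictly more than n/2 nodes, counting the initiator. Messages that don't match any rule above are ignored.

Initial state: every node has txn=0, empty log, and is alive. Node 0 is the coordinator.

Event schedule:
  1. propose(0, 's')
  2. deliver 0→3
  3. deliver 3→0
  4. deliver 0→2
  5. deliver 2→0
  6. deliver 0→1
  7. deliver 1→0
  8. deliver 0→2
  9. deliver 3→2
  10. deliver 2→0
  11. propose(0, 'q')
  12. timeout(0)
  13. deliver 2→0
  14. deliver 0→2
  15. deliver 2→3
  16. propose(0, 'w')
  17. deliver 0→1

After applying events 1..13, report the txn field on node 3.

after 1 — propose(0,'s'): n0:coor/t1/[-]
after 2 — deliver 0→3: n3:part/t1/[-]
after 3 — deliver 3→0: ·
after 4 — deliver 0→2: n2:part/t1/[-]
after 5 — deliver 2→0: ·
after 6 — deliver 0→1: n1:part/t1/[-]
after 7 — deliver 1→0: n0:coor/t1/[s]
after 8 — deliver 0→2: n2:part/t1/[s]
after 9 — deliver 3→2: ·
after 10 — deliver 2→0: ·
after 11 — propose(0,'q'): n0:coor/t2/[s]
after 12 — timeout(0): n0:coor/t3/[s]
after 13 — deliver 2→0: ·

1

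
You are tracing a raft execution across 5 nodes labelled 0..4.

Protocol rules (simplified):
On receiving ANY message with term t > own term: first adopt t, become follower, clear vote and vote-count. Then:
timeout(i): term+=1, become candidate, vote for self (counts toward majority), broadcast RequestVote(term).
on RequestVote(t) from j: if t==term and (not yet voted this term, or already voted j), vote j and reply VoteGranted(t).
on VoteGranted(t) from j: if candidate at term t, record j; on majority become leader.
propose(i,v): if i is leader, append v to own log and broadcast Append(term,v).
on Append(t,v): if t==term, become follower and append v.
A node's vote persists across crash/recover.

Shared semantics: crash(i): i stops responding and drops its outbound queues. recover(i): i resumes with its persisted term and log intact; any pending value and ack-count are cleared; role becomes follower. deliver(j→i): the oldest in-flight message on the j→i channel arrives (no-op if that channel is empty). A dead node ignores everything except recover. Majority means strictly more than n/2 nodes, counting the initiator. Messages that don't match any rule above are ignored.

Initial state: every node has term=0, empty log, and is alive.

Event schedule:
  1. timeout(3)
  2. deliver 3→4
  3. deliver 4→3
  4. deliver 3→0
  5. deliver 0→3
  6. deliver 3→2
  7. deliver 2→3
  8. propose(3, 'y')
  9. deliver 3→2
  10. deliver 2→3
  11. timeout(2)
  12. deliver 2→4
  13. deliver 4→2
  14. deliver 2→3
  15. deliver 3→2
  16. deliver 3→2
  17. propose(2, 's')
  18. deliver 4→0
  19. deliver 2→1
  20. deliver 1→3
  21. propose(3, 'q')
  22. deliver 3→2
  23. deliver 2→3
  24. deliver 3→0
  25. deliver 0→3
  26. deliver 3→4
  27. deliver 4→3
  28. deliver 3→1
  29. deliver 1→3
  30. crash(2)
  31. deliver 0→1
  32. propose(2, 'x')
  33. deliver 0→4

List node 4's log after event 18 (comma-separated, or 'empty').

empty

1. timeout(3):  <3:cand t1 ->
2. deliver 3→4:  <4:foll t1 ->
3. deliver 4→3:  nop
4. deliver 3→0:  <0:foll t1 ->
5. deliver 0→3:  <3:lead t1 ->
6. deliver 3→2:  <2:foll t1 ->
7. deliver 2→3:  nop
8. propose(3,'y'):  <3:lead t1 y>
9. deliver 3→2:  <2:foll t1 y>
10. deliver 2→3:  nop
11. timeout(2):  <2:cand t2 y>
12. deliver 2→4:  <4:foll t2 ->
13. deliver 4→2:  nop
14. deliver 2→3:  <3:foll t2 y>
15. deliver 3→2:  <2:lead t2 y>
16. deliver 3→2:  nop
17. propose(2,'s'):  <2:lead t2 y,s>
18. deliver 4→0:  nop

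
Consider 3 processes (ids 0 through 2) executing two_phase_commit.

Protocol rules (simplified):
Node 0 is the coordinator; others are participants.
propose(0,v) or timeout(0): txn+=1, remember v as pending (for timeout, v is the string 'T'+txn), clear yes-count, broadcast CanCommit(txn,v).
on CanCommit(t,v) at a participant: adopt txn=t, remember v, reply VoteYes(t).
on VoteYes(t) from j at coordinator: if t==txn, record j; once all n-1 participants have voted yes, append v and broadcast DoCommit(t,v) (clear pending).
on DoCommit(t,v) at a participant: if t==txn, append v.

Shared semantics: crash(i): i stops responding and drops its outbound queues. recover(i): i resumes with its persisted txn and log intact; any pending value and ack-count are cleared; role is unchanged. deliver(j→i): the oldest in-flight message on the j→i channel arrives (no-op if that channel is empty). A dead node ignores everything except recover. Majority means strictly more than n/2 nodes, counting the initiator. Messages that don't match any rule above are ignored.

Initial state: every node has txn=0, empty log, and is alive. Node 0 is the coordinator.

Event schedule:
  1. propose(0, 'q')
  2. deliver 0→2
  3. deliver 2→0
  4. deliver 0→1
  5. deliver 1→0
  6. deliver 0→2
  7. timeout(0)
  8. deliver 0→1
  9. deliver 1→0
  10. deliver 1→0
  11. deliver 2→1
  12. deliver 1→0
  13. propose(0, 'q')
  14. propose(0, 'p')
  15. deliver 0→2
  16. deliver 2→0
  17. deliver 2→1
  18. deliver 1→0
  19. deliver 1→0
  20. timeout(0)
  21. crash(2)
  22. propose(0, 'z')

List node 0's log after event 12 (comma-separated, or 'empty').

q

1. propose(0,'q'):  <0:coor t1 ->
2. deliver 0→2:  <2:part t1 ->
3. deliver 2→0:  nop
4. deliver 0→1:  <1:part t1 ->
5. deliver 1→0:  <0:coor t1 q>
6. deliver 0→2:  <2:part t1 q>
7. timeout(0):  <0:coor t2 q>
8. deliver 0→1:  <1:part t1 q>
9. deliver 1→0:  nop
10. deliver 1→0:  nop
11. deliver 2→1:  nop
12. deliver 1→0:  nop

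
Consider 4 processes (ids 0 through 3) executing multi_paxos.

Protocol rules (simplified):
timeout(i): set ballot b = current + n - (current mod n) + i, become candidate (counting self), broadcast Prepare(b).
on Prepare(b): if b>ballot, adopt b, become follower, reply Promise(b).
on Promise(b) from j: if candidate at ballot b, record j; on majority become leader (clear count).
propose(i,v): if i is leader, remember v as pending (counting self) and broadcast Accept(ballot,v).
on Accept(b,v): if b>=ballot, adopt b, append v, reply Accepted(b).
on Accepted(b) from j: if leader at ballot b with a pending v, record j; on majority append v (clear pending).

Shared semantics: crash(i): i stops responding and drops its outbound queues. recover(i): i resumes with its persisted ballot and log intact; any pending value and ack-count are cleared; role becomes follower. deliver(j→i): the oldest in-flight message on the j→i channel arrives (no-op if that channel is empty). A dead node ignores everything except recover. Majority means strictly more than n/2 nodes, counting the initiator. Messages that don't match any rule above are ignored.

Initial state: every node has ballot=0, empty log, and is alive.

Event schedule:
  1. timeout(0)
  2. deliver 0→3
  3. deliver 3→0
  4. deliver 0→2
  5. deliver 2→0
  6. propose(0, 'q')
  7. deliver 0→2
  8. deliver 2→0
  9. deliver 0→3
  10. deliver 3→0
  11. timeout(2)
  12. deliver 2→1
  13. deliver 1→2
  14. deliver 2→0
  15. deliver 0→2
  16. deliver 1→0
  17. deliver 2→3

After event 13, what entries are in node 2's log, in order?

q

after 1 — timeout(0): n0:cand/b4/[-]
after 2 — deliver 0→3: n3:foll/b4/[-]
after 3 — deliver 3→0: ·
after 4 — deliver 0→2: n2:foll/b4/[-]
after 5 — deliver 2→0: n0:lead/b4/[-]
after 6 — propose(0,'q'): ·
after 7 — deliver 0→2: n2:foll/b4/[q]
after 8 — deliver 2→0: ·
after 9 — deliver 0→3: n3:foll/b4/[q]
after 10 — deliver 3→0: n0:lead/b4/[q]
after 11 — timeout(2): n2:cand/b10/[q]
after 12 — deliver 2→1: n1:foll/b10/[-]
after 13 — deliver 1→2: ·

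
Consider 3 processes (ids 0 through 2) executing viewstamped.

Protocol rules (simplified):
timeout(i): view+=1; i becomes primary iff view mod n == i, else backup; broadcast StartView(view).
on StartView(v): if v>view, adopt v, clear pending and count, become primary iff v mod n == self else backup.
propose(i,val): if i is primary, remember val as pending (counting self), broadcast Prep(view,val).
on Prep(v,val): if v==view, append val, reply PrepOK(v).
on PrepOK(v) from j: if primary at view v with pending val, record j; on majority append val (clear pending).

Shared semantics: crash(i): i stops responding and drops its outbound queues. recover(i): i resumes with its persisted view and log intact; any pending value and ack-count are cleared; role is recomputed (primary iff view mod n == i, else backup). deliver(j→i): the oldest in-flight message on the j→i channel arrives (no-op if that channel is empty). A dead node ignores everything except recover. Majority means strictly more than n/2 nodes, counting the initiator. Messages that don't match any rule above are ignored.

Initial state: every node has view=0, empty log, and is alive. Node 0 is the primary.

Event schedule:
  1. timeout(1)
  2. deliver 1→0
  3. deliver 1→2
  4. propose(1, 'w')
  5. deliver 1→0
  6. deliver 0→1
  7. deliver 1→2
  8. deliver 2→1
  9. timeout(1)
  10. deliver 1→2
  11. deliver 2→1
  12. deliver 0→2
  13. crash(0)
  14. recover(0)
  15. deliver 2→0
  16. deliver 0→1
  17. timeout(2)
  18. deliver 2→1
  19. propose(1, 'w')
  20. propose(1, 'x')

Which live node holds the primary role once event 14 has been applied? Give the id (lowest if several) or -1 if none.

2

[1] timeout(1) → N1(prim v1 [-])
[2] deliver 1→0 → N0(back v1 [-])
[3] deliver 1→2 → N2(back v1 [-])
[4] propose(1,'w') → ∅
[5] deliver 1→0 → N0(back v1 [w])
[6] deliver 0→1 → N1(prim v1 [w])
[7] deliver 1→2 → N2(back v1 [w])
[8] deliver 2→1 → ∅
[9] timeout(1) → N1(back v2 [w])
[10] deliver 1→2 → N2(prim v2 [w])
[11] deliver 2→1 → ∅
[12] deliver 0→2 → ∅
[13] crash(0) → N0(✗back v1 [w])
[14] recover(0) → N0(back v1 [w])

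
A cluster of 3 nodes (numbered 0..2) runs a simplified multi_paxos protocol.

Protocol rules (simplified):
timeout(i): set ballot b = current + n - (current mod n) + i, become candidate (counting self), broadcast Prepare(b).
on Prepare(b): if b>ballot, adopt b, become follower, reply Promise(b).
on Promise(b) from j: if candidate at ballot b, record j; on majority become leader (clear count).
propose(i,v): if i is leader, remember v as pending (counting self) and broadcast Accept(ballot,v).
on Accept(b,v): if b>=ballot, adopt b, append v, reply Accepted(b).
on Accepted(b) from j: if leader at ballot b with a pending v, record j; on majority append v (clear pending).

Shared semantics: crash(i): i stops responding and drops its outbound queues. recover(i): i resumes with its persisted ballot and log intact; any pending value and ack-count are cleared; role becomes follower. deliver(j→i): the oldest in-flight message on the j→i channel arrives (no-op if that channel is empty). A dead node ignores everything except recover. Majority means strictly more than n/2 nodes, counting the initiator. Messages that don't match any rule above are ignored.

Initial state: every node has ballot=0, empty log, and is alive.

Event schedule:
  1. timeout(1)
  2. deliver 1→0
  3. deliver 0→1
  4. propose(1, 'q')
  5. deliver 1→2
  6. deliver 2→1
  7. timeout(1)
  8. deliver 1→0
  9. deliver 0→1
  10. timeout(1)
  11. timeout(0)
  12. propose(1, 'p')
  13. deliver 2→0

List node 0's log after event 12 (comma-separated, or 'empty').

after 1 — timeout(1): n1:cand/b4/[-]
after 2 — deliver 1→0: n0:foll/b4/[-]
after 3 — deliver 0→1: n1:lead/b4/[-]
after 4 — propose(1,'q'): ·
after 5 — deliver 1→2: n2:foll/b4/[-]
after 6 — deliver 2→1: ·
after 7 — timeout(1): n1:cand/b7/[-]
after 8 — deliver 1→0: n0:foll/b4/[q]
after 9 — deliver 0→1: ·
after 10 — timeout(1): n1:cand/b10/[-]
after 11 — timeout(0): n0:cand/b6/[q]
after 12 — propose(1,'p'): ·

q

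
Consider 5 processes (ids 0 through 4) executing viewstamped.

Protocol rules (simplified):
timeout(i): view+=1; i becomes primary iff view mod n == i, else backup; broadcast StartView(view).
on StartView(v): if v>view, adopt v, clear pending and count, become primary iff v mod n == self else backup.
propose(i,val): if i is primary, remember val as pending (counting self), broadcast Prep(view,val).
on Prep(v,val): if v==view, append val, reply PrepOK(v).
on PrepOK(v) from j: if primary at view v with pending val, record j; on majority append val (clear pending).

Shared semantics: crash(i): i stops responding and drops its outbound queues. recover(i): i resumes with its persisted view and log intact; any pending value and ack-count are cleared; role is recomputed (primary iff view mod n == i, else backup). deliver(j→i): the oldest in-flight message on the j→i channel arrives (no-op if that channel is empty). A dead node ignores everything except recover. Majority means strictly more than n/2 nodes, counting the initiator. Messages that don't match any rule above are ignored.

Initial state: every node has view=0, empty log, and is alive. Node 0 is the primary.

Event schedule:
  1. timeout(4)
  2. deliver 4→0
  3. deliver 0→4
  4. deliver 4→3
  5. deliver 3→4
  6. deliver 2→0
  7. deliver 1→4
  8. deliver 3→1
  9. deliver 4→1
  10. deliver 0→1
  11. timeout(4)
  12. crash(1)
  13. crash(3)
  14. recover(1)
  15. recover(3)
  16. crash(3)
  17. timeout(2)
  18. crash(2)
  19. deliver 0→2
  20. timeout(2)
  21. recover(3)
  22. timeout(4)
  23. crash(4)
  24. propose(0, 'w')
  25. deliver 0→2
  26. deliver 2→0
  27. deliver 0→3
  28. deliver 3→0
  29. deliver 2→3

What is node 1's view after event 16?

1

after 1 — timeout(4): n4:back/v1/[-]
after 2 — deliver 4→0: n0:back/v1/[-]
after 3 — deliver 0→4: ·
after 4 — deliver 4→3: n3:back/v1/[-]
after 5 — deliver 3→4: ·
after 6 — deliver 2→0: ·
after 7 — deliver 1→4: ·
after 8 — deliver 3→1: ·
after 9 — deliver 4→1: n1:prim/v1/[-]
after 10 — deliver 0→1: ·
after 11 — timeout(4): n4:back/v2/[-]
after 12 — crash(1): n1:✗prim/v1/[-]
after 13 — crash(3): n3:✗back/v1/[-]
after 14 — recover(1): n1:prim/v1/[-]
after 15 — recover(3): n3:back/v1/[-]
after 16 — crash(3): n3:✗back/v1/[-]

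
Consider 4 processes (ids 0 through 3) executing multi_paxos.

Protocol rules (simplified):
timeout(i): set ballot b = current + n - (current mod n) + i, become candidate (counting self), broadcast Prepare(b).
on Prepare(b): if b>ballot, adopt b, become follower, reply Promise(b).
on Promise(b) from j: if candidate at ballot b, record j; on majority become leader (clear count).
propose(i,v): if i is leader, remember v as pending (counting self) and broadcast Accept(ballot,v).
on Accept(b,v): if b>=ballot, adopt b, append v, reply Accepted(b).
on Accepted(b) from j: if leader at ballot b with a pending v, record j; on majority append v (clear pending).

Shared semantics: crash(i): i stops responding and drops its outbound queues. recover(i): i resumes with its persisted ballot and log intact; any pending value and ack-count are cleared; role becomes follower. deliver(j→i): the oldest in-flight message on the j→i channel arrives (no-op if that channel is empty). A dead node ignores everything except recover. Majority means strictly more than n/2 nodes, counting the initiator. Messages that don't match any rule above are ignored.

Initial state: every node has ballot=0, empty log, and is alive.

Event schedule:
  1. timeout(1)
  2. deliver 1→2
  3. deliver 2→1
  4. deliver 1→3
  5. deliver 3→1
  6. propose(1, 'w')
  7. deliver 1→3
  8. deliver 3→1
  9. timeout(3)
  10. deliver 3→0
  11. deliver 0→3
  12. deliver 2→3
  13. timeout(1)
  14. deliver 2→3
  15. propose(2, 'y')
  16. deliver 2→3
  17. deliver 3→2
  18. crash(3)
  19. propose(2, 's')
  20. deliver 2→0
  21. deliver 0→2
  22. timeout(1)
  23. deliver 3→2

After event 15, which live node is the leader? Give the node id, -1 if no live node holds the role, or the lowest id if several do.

-1

step 1 timeout(1): 1={cand,b=5,log=-}
step 2 deliver 1→2: 2={foll,b=5,log=-}
step 3 deliver 2→1: —
step 4 deliver 1→3: 3={foll,b=5,log=-}
step 5 deliver 3→1: 1={lead,b=5,log=-}
step 6 propose(1,'w'): —
step 7 deliver 1→3: 3={foll,b=5,log=w}
step 8 deliver 3→1: —
step 9 timeout(3): 3={cand,b=11,log=w}
step 10 deliver 3→0: 0={foll,b=11,log=-}
step 11 deliver 0→3: —
step 12 deliver 2→3: —
step 13 timeout(1): 1={cand,b=9,log=-}
step 14 deliver 2→3: —
step 15 propose(2,'y'): —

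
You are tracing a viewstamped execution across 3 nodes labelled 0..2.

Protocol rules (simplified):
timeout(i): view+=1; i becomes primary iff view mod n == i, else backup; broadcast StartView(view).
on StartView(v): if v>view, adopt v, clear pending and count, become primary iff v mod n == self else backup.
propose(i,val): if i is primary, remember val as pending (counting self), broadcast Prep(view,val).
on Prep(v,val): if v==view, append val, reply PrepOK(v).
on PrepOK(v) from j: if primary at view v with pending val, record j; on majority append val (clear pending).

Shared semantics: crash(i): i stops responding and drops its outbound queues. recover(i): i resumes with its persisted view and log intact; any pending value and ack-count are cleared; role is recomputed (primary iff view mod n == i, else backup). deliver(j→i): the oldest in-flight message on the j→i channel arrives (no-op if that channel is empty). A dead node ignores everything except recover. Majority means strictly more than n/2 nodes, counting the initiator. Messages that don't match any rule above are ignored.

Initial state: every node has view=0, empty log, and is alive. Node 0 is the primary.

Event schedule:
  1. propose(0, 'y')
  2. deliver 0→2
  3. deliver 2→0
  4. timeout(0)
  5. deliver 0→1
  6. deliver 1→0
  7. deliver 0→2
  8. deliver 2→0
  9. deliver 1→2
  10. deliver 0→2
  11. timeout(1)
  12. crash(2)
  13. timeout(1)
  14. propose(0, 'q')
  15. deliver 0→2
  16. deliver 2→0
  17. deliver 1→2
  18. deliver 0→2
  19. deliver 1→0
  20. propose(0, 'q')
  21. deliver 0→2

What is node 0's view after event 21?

1

1. propose(0,'y'):  nop
2. deliver 0→2:  <2:back v0 y>
3. deliver 2→0:  <0:prim v0 y>
4. timeout(0):  <0:back v1 y>
5. deliver 0→1:  <1:back v0 y>
6. deliver 1→0:  nop
7. deliver 0→2:  <2:back v1 y>
8. deliver 2→0:  nop
9. deliver 1→2:  nop
10. deliver 0→2:  nop
11. timeout(1):  <1:prim v1 y>
12. crash(2):  <2:✗back v1 y>
13. timeout(1):  <1:back v2 y>
14. propose(0,'q'):  nop
15. deliver 0→2:  nop
16. deliver 2→0:  nop
17. deliver 1→2:  nop
18. deliver 0→2:  nop
19. deliver 1→0:  nop
20. propose(0,'q'):  nop
21. deliver 0→2:  nop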